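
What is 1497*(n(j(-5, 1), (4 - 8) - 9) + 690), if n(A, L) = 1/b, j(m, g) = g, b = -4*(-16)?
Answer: 66109017/64 ≈ 1.0330e+6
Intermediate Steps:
b = 64
n(A, L) = 1/64
1497*(n(j(-5, 1), (4 - 8) - 9) + 690) = 1497*(1/64 + 690) = 1497*(44161/64) = 66109017/64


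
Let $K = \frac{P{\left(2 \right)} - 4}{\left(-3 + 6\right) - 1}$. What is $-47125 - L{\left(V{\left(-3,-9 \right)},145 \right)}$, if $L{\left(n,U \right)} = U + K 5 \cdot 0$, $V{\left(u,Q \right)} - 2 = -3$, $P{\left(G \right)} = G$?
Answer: $-47270$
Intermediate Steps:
$K = -1$ ($K = \frac{2 - 4}{\left(-3 + 6\right) - 1} = - \frac{2}{3 - 1} = - \frac{2}{2} = \left(-2\right) \frac{1}{2} = -1$)
$V{\left(u,Q \right)} = -1$ ($V{\left(u,Q \right)} = 2 - 3 = -1$)
$L{\left(n,U \right)} = U$ ($L{\left(n,U \right)} = U - 5 \cdot 0 = U - 0 = U + 0 = U$)
$-47125 - L{\left(V{\left(-3,-9 \right)},145 \right)} = -47125 - 145 = -47270$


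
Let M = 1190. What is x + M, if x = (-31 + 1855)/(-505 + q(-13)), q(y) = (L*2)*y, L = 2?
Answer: 661006/557 ≈ 1186.7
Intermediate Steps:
q(y) = 4*y (q(y) = (2*2)*y = 4*y)
x = -1824/557 (x = (-31 + 1855)/(-505 + 4*(-13)) = 1824/(-505 - 52) = 1824/(-557) = 1824*(-1/557) = -1824/557 ≈ -3.2747)
x + M = -1824/557 + 1190 = 661006/557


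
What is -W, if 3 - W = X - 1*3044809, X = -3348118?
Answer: -6392930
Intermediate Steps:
W = 6392930 (W = 3 - (-3348118 - 1*3044809) = 3 - (-3348118 - 3044809) = 3 - 1*(-6392927) = 3 + 6392927 = 6392930)
-W = -1*6392930 = -6392930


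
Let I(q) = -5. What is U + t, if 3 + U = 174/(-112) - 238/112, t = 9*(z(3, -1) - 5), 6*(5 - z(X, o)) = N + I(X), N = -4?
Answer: 191/28 ≈ 6.8214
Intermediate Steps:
z(X, o) = 13/2 (z(X, o) = 5 - (-4 - 5)/6 = 5 - ⅙*(-9) = 5 + 3/2 = 13/2)
t = 27/2 (t = 9*(13/2 - 5) = 9*(3/2) = 27/2 ≈ 13.500)
U = -187/28 (U = -3 + (174/(-112) - 238/112) = -3 + (174*(-1/112) - 238*1/112) = -3 + (-87/56 - 17/8) = -3 - 103/28 = -187/28 ≈ -6.6786)
U + t = -187/28 + 27/2 = 191/28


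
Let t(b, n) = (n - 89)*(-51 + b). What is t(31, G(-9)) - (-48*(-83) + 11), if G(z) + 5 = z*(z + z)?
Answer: -5355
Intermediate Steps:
G(z) = -5 + 2*z² (G(z) = -5 + z*(z + z) = -5 + z*(2*z) = -5 + 2*z²)
t(b, n) = (-89 + n)*(-51 + b)
t(31, G(-9)) - (-48*(-83) + 11) = (4539 - 89*31 - 51*(-5 + 2*(-9)²) + 31*(-5 + 2*(-9)²)) - (-48*(-83) + 11) = (4539 - 2759 - 51*(-5 + 2*81) + 31*(-5 + 2*81)) - (3984 + 11) = (4539 - 2759 - 51*(-5 + 162) + 31*(-5 + 162)) - 1*3995 = (4539 - 2759 - 51*157 + 31*157) - 3995 = (4539 - 2759 - 8007 + 4867) - 3995 = -1360 - 3995 = -5355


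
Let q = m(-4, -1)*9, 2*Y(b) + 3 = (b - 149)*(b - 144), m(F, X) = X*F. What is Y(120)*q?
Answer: 12474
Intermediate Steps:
m(F, X) = F*X
Y(b) = -3/2 + (-149 + b)*(-144 + b)/2 (Y(b) = -3/2 + ((b - 149)*(b - 144))/2 = -3/2 + ((-149 + b)*(-144 + b))/2 = -3/2 + (-149 + b)*(-144 + b)/2)
q = 36 (q = -4*(-1)*9 = 4*9 = 36)
Y(120)*q = (21453/2 + (½)*120² - 293/2*120)*36 = (21453/2 + (½)*14400 - 17580)*36 = (21453/2 + 7200 - 17580)*36 = (693/2)*36 = 12474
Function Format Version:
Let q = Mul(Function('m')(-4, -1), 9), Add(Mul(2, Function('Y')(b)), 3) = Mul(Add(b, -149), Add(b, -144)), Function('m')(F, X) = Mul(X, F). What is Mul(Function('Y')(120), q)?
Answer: 12474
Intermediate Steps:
Function('m')(F, X) = Mul(F, X)
Function('Y')(b) = Add(Rational(-3, 2), Mul(Rational(1, 2), Add(-149, b), Add(-144, b))) (Function('Y')(b) = Add(Rational(-3, 2), Mul(Rational(1, 2), Mul(Add(b, -149), Add(b, -144)))) = Add(Rational(-3, 2), Mul(Rational(1, 2), Mul(Add(-149, b), Add(-144, b)))) = Add(Rational(-3, 2), Mul(Rational(1, 2), Add(-149, b), Add(-144, b))))
q = 36 (q = Mul(Mul(-4, -1), 9) = Mul(4, 9) = 36)
Mul(Function('Y')(120), q) = Mul(Add(Rational(21453, 2), Mul(Rational(1, 2), Pow(120, 2)), Mul(Rational(-293, 2), 120)), 36) = Mul(Add(Rational(21453, 2), Mul(Rational(1, 2), 14400), -17580), 36) = Mul(Add(Rational(21453, 2), 7200, -17580), 36) = Mul(Rational(693, 2), 36) = 12474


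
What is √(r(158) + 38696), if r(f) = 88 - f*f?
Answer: 2*√3455 ≈ 117.56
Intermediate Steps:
r(f) = 88 - f²
√(r(158) + 38696) = √((88 - 1*158²) + 38696) = √((88 - 1*24964) + 38696) = √((88 - 24964) + 38696) = √(-24876 + 38696) = √13820 = 2*√3455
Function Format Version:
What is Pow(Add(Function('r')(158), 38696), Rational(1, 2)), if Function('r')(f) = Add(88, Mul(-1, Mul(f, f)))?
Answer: Mul(2, Pow(3455, Rational(1, 2))) ≈ 117.56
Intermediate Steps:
Function('r')(f) = Add(88, Mul(-1, Pow(f, 2)))
Pow(Add(Function('r')(158), 38696), Rational(1, 2)) = Pow(Add(Add(88, Mul(-1, Pow(158, 2))), 38696), Rational(1, 2)) = Pow(Add(Add(88, Mul(-1, 24964)), 38696), Rational(1, 2)) = Pow(Add(Add(88, -24964), 38696), Rational(1, 2)) = Pow(Add(-24876, 38696), Rational(1, 2)) = Pow(13820, Rational(1, 2)) = Mul(2, Pow(3455, Rational(1, 2)))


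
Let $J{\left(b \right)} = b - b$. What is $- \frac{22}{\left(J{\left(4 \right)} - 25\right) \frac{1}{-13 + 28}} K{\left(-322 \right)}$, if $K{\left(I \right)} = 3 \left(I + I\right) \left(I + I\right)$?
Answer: $\frac{82117728}{5} \approx 1.6424 \cdot 10^{7}$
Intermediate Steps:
$J{\left(b \right)} = 0$
$K{\left(I \right)} = 12 I^{2}$ ($K{\left(I \right)} = 3 \cdot 2 I 2 I = 6 I 2 I = 12 I^{2}$)
$- \frac{22}{\left(J{\left(4 \right)} - 25\right) \frac{1}{-13 + 28}} K{\left(-322 \right)} = - \frac{22}{\left(0 - 25\right) \frac{1}{-13 + 28}} \cdot 12 \left(-322\right)^{2} = - \frac{22}{\left(-25\right) \frac{1}{15}} \cdot 12 \cdot 103684 = - \frac{22}{\left(-25\right) \frac{1}{15}} \cdot 1244208 = - \frac{22}{- \frac{5}{3}} \cdot 1244208 = \left(-22\right) \left(- \frac{3}{5}\right) 1244208 = \frac{66}{5} \cdot 1244208 = \frac{82117728}{5}$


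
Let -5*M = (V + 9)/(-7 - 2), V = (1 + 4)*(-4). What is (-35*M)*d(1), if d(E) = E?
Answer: 77/9 ≈ 8.5556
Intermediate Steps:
V = -20 (V = 5*(-4) = -20)
M = -11/45 (M = -(-20 + 9)/(5*(-7 - 2)) = -(-11)/(5*(-9)) = -(-11)*(-1)/(5*9) = -1/5*11/9 = -11/45 ≈ -0.24444)
(-35*M)*d(1) = -35*(-11/45)*1 = (77/9)*1 = 77/9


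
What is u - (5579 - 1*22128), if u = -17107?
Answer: -558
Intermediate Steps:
u - (5579 - 1*22128) = -17107 - (5579 - 1*22128) = -17107 - (5579 - 22128) = -17107 - 1*(-16549) = -17107 + 16549 = -558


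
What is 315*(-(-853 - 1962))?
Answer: 886725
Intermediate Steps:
315*(-(-853 - 1962)) = 315*(-1*(-2815)) = 315*2815 = 886725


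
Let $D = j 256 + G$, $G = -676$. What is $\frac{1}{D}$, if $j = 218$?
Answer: $\frac{1}{55132} \approx 1.8138 \cdot 10^{-5}$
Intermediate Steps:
$D = 55132$ ($D = 218 \cdot 256 - 676 = 55808 - 676 = 55132$)
$\frac{1}{D} = \frac{1}{55132}$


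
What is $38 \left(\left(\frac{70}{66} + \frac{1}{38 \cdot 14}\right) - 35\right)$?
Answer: $- \frac{595807}{462} \approx -1289.6$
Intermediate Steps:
$38 \left(\left(\frac{70}{66} + \frac{1}{38 \cdot 14}\right) - 35\right) = 38 \left(\left(70 \cdot \frac{1}{66} + \frac{1}{38} \cdot \frac{1}{14}\right) - 35\right) = 38 \left(\left(\frac{35}{33} + \frac{1}{532}\right) - 35\right) = 38 \left(\frac{18653}{17556} - 35\right) = 38 \left(- \frac{595807}{17556}\right) = - \frac{595807}{462}$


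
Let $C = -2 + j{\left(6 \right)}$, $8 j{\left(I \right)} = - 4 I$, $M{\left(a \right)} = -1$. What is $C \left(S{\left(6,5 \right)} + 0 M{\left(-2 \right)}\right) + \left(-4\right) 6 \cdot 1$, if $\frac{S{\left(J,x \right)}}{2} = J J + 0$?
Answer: $-384$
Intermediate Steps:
$S{\left(J,x \right)} = 2 J^{2}$ ($S{\left(J,x \right)} = 2 \left(J J + 0\right) = 2 \left(J^{2} + 0\right) = 2 J^{2}$)
$j{\left(I \right)} = - \frac{I}{2}$ ($j{\left(I \right)} = \frac{\left(-4\right) I}{8} = - \frac{I}{2}$)
$C = -5$ ($C = -2 - 3 = -5$)
$C \left(S{\left(6,5 \right)} + 0 M{\left(-2 \right)}\right) + \left(-4\right) 6 \cdot 1 = - 5 \left(2 \cdot 6^{2} + 0 \left(-1\right)\right) + \left(-4\right) 6 \cdot 1 = - 5 \left(2 \cdot 36 + 0\right) - 24 = - 5 \left(72 + 0\right) - 24 = \left(-5\right) 72 - 24 = -360 - 24 = -384$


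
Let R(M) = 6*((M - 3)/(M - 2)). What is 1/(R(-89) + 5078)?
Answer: 91/462650 ≈ 0.00019669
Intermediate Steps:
R(M) = 6*(-3 + M)/(-2 + M) (R(M) = 6*((-3 + M)/(-2 + M)) = 6*(-3 + M)/(-2 + M))
1/(R(-89) + 5078) = 1/(6*(-3 - 89)/(-2 - 89) + 5078) = 1/(6*(-92)/(-91) + 5078) = 1/(6*(-1/91)*(-92) + 5078) = 1/(552/91 + 5078) = 1/(462650/91) = 91/462650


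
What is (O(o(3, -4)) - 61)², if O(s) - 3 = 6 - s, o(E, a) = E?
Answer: 3025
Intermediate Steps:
O(s) = 9 - s (O(s) = 3 + (6 - s) = 9 - s)
(O(o(3, -4)) - 61)² = ((9 - 1*3) - 61)² = ((9 - 3) - 61)² = (6 - 61)² = (-55)² = 3025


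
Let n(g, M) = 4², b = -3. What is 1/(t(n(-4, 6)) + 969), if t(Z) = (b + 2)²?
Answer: 1/970 ≈ 0.0010309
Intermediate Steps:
n(g, M) = 16
t(Z) = 1 (t(Z) = (-3 + 2)² = (-1)² = 1)
1/(t(n(-4, 6)) + 969) = 1/(1 + 969) = 1/970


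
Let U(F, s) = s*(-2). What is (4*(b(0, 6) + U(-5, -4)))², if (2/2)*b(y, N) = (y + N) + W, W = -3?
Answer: 1936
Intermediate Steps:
U(F, s) = -2*s
b(y, N) = -3 + N + y (b(y, N) = (y + N) - 3 = (N + y) - 3 = -3 + N + y)
(4*(b(0, 6) + U(-5, -4)))² = (4*((-3 + 6 + 0) - 2*(-4)))² = (4*(3 + 8))² = (4*11)² = 44² = 1936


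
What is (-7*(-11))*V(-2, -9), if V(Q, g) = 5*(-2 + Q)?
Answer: -1540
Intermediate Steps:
V(Q, g) = -10 + 5*Q
(-7*(-11))*V(-2, -9) = (-7*(-11))*(-10 + 5*(-2)) = 77*(-10 - 10) = 77*(-20) = -1540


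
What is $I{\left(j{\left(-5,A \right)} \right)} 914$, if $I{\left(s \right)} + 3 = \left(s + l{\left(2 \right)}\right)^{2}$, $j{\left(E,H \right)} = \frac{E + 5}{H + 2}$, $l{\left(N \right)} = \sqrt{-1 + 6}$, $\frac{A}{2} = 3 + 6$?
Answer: $1828$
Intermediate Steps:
$A = 18$ ($A = 2 \left(3 + 6\right) = 2 \cdot 9 = 18$)
$l{\left(N \right)} = \sqrt{5}$
$j{\left(E,H \right)} = \frac{5 + E}{2 + H}$
$I{\left(s \right)} = -3 + \left(s + \sqrt{5}\right)^{2}$
$I{\left(j{\left(-5,A \right)} \right)} 914 = \left(-3 + \left(\frac{5 - 5}{2 + 18} + \sqrt{5}\right)^{2}\right) 914 = \left(-3 + \left(\frac{1}{20} \cdot 0 + \sqrt{5}\right)^{2}\right) 914 = \left(-3 + \left(0 + \sqrt{5}\right)^{2}\right) 914 = \left(-3 + \left(\sqrt{5}\right)^{2}\right) 914 = \left(-3 + 5\right) 914 = 2 \cdot 914 = 1828$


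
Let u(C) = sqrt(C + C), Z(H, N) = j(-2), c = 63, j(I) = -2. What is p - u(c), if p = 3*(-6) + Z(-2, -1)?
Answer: -20 - 3*sqrt(14) ≈ -31.225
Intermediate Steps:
Z(H, N) = -2
u(C) = sqrt(2)*sqrt(C) (u(C) = sqrt(2*C) = sqrt(2)*sqrt(C))
p = -20 (p = 3*(-6) - 2 = -18 - 2 = -20)
p - u(c) = -20 - sqrt(2)*sqrt(63) = -20 - sqrt(2)*3*sqrt(7) = -20 - 3*sqrt(14)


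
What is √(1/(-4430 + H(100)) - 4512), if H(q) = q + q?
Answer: I*√8970307670/1410 ≈ 67.171*I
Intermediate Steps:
H(q) = 2*q
√(1/(-4430 + H(100)) - 4512) = √(1/(-4430 + 2*100) - 4512) = √(1/(-4430 + 200) - 4512) = √(1/(-4230) - 4512) = √(-1/4230 - 4512) = √(-19085761/4230) = I*√8970307670/1410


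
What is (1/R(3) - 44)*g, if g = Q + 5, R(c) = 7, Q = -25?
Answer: 6140/7 ≈ 877.14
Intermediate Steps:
g = -20 (g = -25 + 5 = -20)
(1/R(3) - 44)*g = (1/7 - 44)*(-20) = (⅐ - 44)*(-20) = -307/7*(-20) = 6140/7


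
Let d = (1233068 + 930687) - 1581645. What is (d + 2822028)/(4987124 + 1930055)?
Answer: 3404138/6917179 ≈ 0.49213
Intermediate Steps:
d = 582110 (d = 2163755 - 1581645 = 582110)
(d + 2822028)/(4987124 + 1930055) = (582110 + 2822028)/(4987124 + 1930055) = 3404138/6917179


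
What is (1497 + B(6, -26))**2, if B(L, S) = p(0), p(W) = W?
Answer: 2241009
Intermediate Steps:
B(L, S) = 0
(1497 + B(6, -26))**2 = (1497 + 0)**2 = 1497**2 = 2241009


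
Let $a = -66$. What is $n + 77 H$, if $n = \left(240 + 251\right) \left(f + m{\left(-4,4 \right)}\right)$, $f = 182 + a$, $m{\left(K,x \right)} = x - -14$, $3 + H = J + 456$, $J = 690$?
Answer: $153805$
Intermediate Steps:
$H = 1143$ ($H = -3 + \left(690 + 456\right) = -3 + 1146 = 1143$)
$m{\left(K,x \right)} = 14 + x$ ($m{\left(K,x \right)} = x + 14 = 14 + x$)
$f = 116$ ($f = 182 - 66 = 116$)
$n = 65794$ ($n = \left(240 + 251\right) \left(116 + \left(14 + 4\right)\right) = 491 \left(116 + 18\right) = 491 \cdot 134 = 65794$)
$n + 77 H = 65794 + 77 \cdot 1143 = 65794 + 88011 = 153805$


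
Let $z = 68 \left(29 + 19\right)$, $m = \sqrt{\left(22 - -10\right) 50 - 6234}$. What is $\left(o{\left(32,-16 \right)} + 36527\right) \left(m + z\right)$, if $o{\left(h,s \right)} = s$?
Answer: $119171904 + 36511 i \sqrt{4634} \approx 1.1917 \cdot 10^{8} + 2.4854 \cdot 10^{6} i$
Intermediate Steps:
$m = i \sqrt{4634}$ ($m = \sqrt{\left(22 + 10\right) 50 - 6234} = \sqrt{32 \cdot 50 - 6234} = \sqrt{1600 - 6234} = \sqrt{-4634} = i \sqrt{4634} \approx 68.073 i$)
$z = 3264$ ($z = 68 \cdot 48 = 3264$)
$\left(o{\left(32,-16 \right)} + 36527\right) \left(m + z\right) = \left(-16 + 36527\right) \left(i \sqrt{4634} + 3264\right) = 36511 \left(3264 + i \sqrt{4634}\right) = 119171904 + 36511 i \sqrt{4634}$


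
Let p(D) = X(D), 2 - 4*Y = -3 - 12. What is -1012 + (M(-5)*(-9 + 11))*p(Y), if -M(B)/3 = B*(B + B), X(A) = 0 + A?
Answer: -2287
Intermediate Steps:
X(A) = A
M(B) = -6*B² (M(B) = -3*B*(B + B) = -3*B*2*B = -6*B²)
Y = 17/4 (Y = ½ - (-3 - 12)/4 = ½ - ¼*(-15) = ½ + 15/4 = 17/4 ≈ 4.2500)
p(D) = D
-1012 + (M(-5)*(-9 + 11))*p(Y) = -1012 + ((-6*(-5)²)*(-9 + 11))*(17/4) = -1012 + (-6*25*2)*(17/4) = -1012 - 150*2*(17/4) = -1012 - 300*17/4 = -1012 - 1275 = -2287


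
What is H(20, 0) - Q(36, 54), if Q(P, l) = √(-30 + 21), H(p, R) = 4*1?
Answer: 4 - 3*I ≈ 4.0 - 3.0*I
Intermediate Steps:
H(p, R) = 4
Q(P, l) = 3*I (Q(P, l) = √(-9) = 3*I)
H(20, 0) - Q(36, 54) = 4 - 3*I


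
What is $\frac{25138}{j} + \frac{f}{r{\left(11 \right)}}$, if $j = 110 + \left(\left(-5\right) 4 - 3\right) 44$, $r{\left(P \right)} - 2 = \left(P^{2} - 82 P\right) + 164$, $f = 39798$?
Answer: $- \frac{208771}{2255} \approx -92.581$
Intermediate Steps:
$r{\left(P \right)} = 166 + P^{2} - 82 P$ ($r{\left(P \right)} = 2 + \left(\left(P^{2} - 82 P\right) + 164\right) = 2 + \left(164 + P^{2} - 82 P\right) = 166 + P^{2} - 82 P$)
$j = -902$ ($j = 110 + \left(-20 - 3\right) 44 = 110 - 1012 = -902$)
$\frac{25138}{j} + \frac{f}{r{\left(11 \right)}} = \frac{25138}{-902} + \frac{39798}{166 + 11^{2} - 902} = 25138 \left(- \frac{1}{902}\right) + \frac{39798}{166 + 121 - 902} = - \frac{12569}{451} + \frac{39798}{-615} = - \frac{12569}{451} + 39798 \left(- \frac{1}{615}\right) = - \frac{12569}{451} - \frac{13266}{205} = - \frac{208771}{2255}$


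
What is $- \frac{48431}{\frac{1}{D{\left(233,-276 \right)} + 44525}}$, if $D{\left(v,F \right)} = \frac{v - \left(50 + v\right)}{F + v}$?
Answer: $- \frac{92727203375}{43} \approx -2.1564 \cdot 10^{9}$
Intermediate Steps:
$D{\left(v,F \right)} = - \frac{50}{F + v}$
$- \frac{48431}{\frac{1}{D{\left(233,-276 \right)} + 44525}} = - \frac{48431}{\frac{1}{- \frac{50}{-276 + 233} + 44525}} = - \frac{48431}{\frac{1}{- \frac{50}{-43} + 44525}} = - \frac{48431}{\frac{1}{\left(-50\right) \left(- \frac{1}{43}\right) + 44525}} = - \frac{48431}{\frac{1}{\frac{50}{43} + 44525}} = - \frac{48431}{\frac{1}{\frac{1914625}{43}}} = - \frac{48431}{\frac{43}{1914625}} = \left(-48431\right) \frac{1914625}{43} = - \frac{92727203375}{43}$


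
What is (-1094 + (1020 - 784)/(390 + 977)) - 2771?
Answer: -5283219/1367 ≈ -3864.8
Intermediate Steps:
(-1094 + (1020 - 784)/(390 + 977)) - 2771 = (-1094 + 236/1367) - 2771 = -1495262/1367 - 2771 = -5283219/1367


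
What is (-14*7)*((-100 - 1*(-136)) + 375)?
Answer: -40278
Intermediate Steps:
(-14*7)*((-100 - 1*(-136)) + 375) = -98*((-100 + 136) + 375) = -98*(36 + 375) = -98*411 = -40278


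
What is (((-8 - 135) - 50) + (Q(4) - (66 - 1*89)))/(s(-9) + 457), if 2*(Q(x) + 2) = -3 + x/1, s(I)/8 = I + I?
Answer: -343/626 ≈ -0.54792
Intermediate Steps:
s(I) = 16*I (s(I) = 8*(I + I) = 8*(2*I) = 16*I)
Q(x) = -7/2 + x/2 (Q(x) = -2 + (-3 + x/1)/2 = -2 + (-3 + 1*x)/2 = -2 + (-3 + x)/2 = -2 + (-3/2 + x/2) = -7/2 + x/2)
(((-8 - 135) - 50) + (Q(4) - (66 - 1*89)))/(s(-9) + 457) = (((-8 - 135) - 50) + ((-7/2 + (½)*4) - (66 - 1*89)))/(16*(-9) + 457) = ((-143 - 50) + ((-7/2 + 2) - (66 - 89)))/(-144 + 457) = (-193 + (-3/2 - 1*(-23)))/313 = (-193 + (-3/2 + 23))*(1/313) = (-193 + 43/2)*(1/313) = -343/2*1/313 = -343/626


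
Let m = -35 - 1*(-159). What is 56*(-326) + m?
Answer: -18132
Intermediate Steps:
m = 124 (m = -35 + 159 = 124)
56*(-326) + m = 56*(-326) + 124 = -18256 + 124 = -18132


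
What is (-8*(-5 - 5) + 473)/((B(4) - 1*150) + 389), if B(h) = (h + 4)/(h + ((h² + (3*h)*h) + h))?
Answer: 4977/2152 ≈ 2.3127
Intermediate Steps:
B(h) = (4 + h)/(2*h + 4*h²) (B(h) = (4 + h)/(h + ((h² + 3*h²) + h)) = (4 + h)/(h + (4*h² + h)) = (4 + h)/(h + (h + 4*h²)) = (4 + h)/(2*h + 4*h²))
(-8*(-5 - 5) + 473)/((B(4) - 1*150) + 389) = (-8*(-5 - 5) + 473)/(((½)*(4 + 4)/(4*(1 + 2*4)) - 1*150) + 389) = (-8*(-10) + 473)/(((½)*(¼)*8/(1 + 8) - 150) + 389) = (80 + 473)/(((½)*(¼)*8/9 - 150) + 389) = 553/(((½)*(¼)*(⅑)*8 - 150) + 389) = 553/((⅑ - 150) + 389) = 553/(-1349/9 + 389) = 553/(2152/9) = 553*(9/2152) = 4977/2152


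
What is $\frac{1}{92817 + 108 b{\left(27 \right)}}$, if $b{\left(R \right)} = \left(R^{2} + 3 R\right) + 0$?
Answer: $\frac{1}{180297} \approx 5.5464 \cdot 10^{-6}$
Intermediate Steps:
$b{\left(R \right)} = R^{2} + 3 R$
$\frac{1}{92817 + 108 b{\left(27 \right)}} = \frac{1}{92817 + 108 \cdot 27 \left(3 + 27\right)} = \frac{1}{92817 + 108 \cdot 27 \cdot 30} = \frac{1}{92817 + 108 \cdot 810} = \frac{1}{92817 + 87480} = \frac{1}{180297}$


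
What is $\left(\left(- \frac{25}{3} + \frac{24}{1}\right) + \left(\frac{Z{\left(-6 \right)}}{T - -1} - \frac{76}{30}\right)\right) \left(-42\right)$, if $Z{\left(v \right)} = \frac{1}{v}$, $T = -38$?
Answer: $- \frac{102081}{185} \approx -551.79$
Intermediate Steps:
$\left(\left(- \frac{25}{3} + \frac{24}{1}\right) + \left(\frac{Z{\left(-6 \right)}}{T - -1} - \frac{76}{30}\right)\right) \left(-42\right) = \left(\left(- \frac{25}{3} + \frac{24}{1}\right) - \left(\frac{38}{15} - \frac{1}{\left(-6\right) \left(-38 - -1\right)}\right)\right) \left(-42\right) = \left(\left(\left(-25\right) \frac{1}{3} + 24 \cdot 1\right) - \left(\frac{38}{15} + \frac{1}{6 \left(-38 + 1\right)}\right)\right) \left(-42\right) = \left(\left(- \frac{25}{3} + 24\right) - \left(\frac{38}{15} + \frac{1}{6 \left(-37\right)}\right)\right) \left(-42\right) = \left(\frac{47}{3} - \frac{2807}{1110}\right) \left(-42\right) = \frac{4861}{370} \left(-42\right) = - \frac{102081}{185}$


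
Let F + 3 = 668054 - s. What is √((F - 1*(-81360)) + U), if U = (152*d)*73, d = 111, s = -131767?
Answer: √2112834 ≈ 1453.6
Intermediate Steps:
F = 799818 (F = -3 + (668054 - 1*(-131767)) = -3 + (668054 + 131767) = -3 + 799821 = 799818)
U = 1231656 (U = (152*111)*73 = 16872*73 = 1231656)
√((F - 1*(-81360)) + U) = √((799818 - 1*(-81360)) + 1231656) = √((799818 + 81360) + 1231656) = √(881178 + 1231656) = √2112834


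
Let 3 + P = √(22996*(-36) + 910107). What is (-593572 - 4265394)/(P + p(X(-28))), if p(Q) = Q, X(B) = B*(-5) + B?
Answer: 264813647/35185 - 7288449*√9139/35185 ≈ -12276.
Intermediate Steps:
P = -3 + 3*√9139 (P = -3 + √(22996*(-36) + 910107) = -3 + √(-827856 + 910107) = -3 + √82251 = -3 + 3*√9139 ≈ 283.79)
X(B) = -4*B (X(B) = -5*B + B = -4*B)
(-593572 - 4265394)/(P + p(X(-28))) = (-593572 - 4265394)/((-3 + 3*√9139) - 4*(-28)) = -4858966/((-3 + 3*√9139) + 112) = -4858966/(109 + 3*√9139)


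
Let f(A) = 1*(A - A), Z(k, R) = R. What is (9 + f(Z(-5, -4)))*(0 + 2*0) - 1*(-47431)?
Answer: 47431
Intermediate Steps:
f(A) = 0 (f(A) = 1*0 = 0)
(9 + f(Z(-5, -4)))*(0 + 2*0) - 1*(-47431) = (9 + 0)*(0 + 2*0) - 1*(-47431) = 9*(0 + 0) + 47431 = 9*0 + 47431 = 0 + 47431 = 47431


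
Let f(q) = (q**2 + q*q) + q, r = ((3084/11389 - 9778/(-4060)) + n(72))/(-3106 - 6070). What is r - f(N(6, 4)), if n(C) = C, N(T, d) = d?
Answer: -155897670749/4329512080 ≈ -36.008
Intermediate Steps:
r = -35235869/4329512080 (r = ((3084/11389 - 9778/(-4060)) + 72)/(-3106 - 6070) = ((3084*(1/11389) - 9778*(-1/4060)) + 72)/(-9176) = ((3084/11389 + 4889/2030) + 72)*(-1/9176) = (1264109/471830 + 72)*(-1/9176) = (35235869/471830)*(-1/9176) = -35235869/4329512080 ≈ -0.0081385)
f(q) = q + 2*q**2 (f(q) = (q**2 + q**2) + q = 2*q**2 + q = q + 2*q**2)
r - f(N(6, 4)) = -35235869/4329512080 - 4*(1 + 2*4) = -35235869/4329512080 - 4*(1 + 8) = -35235869/4329512080 - 4*9 = -35235869/4329512080 - 1*36 = -35235869/4329512080 - 36 = -155897670749/4329512080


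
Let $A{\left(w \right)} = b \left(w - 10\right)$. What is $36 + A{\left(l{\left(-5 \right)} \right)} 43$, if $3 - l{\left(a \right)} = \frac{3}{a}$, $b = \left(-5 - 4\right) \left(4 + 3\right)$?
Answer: $\frac{86868}{5} \approx 17374.0$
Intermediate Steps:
$b = -63$ ($b = \left(-9\right) 7 = -63$)
$l{\left(a \right)} = 3 - \frac{3}{a}$
$A{\left(w \right)} = 630 - 63 w$ ($A{\left(w \right)} = - 63 \left(w - 10\right) = - 63 \left(-10 + w\right) = 630 - 63 w$)
$36 + A{\left(l{\left(-5 \right)} \right)} 43 = 36 + \left(630 - 63 \left(3 - \frac{3}{-5}\right)\right) 43 = 36 + \left(630 - 63 \left(3 - - \frac{3}{5}\right)\right) 43 = 36 + \left(630 - 63 \left(3 + \frac{3}{5}\right)\right) 43 = 36 + \left(630 - \frac{1134}{5}\right) 43 = 36 + \frac{2016}{5} \cdot 43 = 36 + \frac{86688}{5} = \frac{86868}{5}$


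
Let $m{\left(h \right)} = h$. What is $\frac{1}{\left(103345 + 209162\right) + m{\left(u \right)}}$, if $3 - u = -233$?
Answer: $\frac{1}{312743} \approx 3.1975 \cdot 10^{-6}$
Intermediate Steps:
$u = 236$ ($u = 3 - -233 = 3 + 233 = 236$)
$\frac{1}{\left(103345 + 209162\right) + m{\left(u \right)}} = \frac{1}{\left(103345 + 209162\right) + 236} = \frac{1}{312507 + 236} = \frac{1}{312743}$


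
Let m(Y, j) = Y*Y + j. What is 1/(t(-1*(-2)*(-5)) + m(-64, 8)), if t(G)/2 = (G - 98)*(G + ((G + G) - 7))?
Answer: 1/12096 ≈ 8.2672e-5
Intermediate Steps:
m(Y, j) = j + Y² (m(Y, j) = Y² + j = j + Y²)
t(G) = 2*(-98 + G)*(-7 + 3*G) (t(G) = 2*((G - 98)*(G + ((G + G) - 7))) = 2*((-98 + G)*(G + (2*G - 7))) = 2*((-98 + G)*(G + (-7 + 2*G))) = 2*((-98 + G)*(-7 + 3*G)) = 2*(-98 + G)*(-7 + 3*G))
1/(t(-1*(-2)*(-5)) + m(-64, 8)) = 1/((1372 - 602*(-1*(-2))*(-5) + 6*(-1*(-2)*(-5))²) + (8 + (-64)²)) = 1/((1372 - 1204*(-5) + 6*(2*(-5))²) + (8 + 4096)) = 1/((1372 - 602*(-10) + 6*(-10)²) + 4104) = 1/((1372 + 6020 + 6*100) + 4104) = 1/((1372 + 6020 + 600) + 4104) = 1/(7992 + 4104) = 1/12096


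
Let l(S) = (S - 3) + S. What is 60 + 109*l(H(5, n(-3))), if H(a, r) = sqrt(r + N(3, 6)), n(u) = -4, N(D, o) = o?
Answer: -267 + 218*sqrt(2) ≈ 41.299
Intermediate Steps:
H(a, r) = sqrt(6 + r) (H(a, r) = sqrt(r + 6) = sqrt(6 + r))
l(S) = -3 + 2*S (l(S) = (-3 + S) + S = -3 + 2*S)
60 + 109*l(H(5, n(-3))) = 60 + 109*(-3 + 2*sqrt(6 - 4)) = 60 + 109*(-3 + 2*sqrt(2)) = 60 + (-327 + 218*sqrt(2)) = -267 + 218*sqrt(2)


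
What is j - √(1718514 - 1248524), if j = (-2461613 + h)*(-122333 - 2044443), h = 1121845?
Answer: 2902977147968 - √469990 ≈ 2.9030e+12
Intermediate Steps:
j = 2902977147968 (j = (-2461613 + 1121845)*(-122333 - 2044443) = -1339768*(-2166776) = 2902977147968)
j - √(1718514 - 1248524) = 2902977147968 - √(1718514 - 1248524) = 2902977147968 - √469990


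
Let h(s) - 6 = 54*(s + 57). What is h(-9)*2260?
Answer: 5871480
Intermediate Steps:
h(s) = 3084 + 54*s (h(s) = 6 + 54*(s + 57) = 6 + 54*(57 + s) = 6 + (3078 + 54*s) = 3084 + 54*s)
h(-9)*2260 = (3084 + 54*(-9))*2260 = (3084 - 486)*2260 = 2598*2260 = 5871480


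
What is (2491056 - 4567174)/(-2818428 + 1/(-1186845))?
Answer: 2464030267710/3345037179661 ≈ 0.73662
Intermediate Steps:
(2491056 - 4567174)/(-2818428 + 1/(-1186845)) = -2076118/(-2818428 - 1/1186845) = -2076118/(-3345037179661/1186845) = -2076118*(-1186845/3345037179661) = 2464030267710/3345037179661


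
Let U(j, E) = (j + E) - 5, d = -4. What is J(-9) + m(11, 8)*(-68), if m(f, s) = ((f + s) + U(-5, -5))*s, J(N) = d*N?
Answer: -2140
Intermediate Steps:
U(j, E) = -5 + E + j (U(j, E) = (E + j) - 5 = -5 + E + j)
J(N) = -4*N
m(f, s) = s*(-15 + f + s) (m(f, s) = ((f + s) + (-5 - 5 - 5))*s = ((f + s) - 15)*s = (-15 + f + s)*s = s*(-15 + f + s))
J(-9) + m(11, 8)*(-68) = -4*(-9) + (8*(-15 + 11 + 8))*(-68) = 36 + (8*4)*(-68) = 36 + 32*(-68) = 36 - 2176 = -2140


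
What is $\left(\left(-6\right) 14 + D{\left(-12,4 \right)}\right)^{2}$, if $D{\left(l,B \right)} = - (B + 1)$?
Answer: $7921$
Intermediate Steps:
$D{\left(l,B \right)} = -1 - B$ ($D{\left(l,B \right)} = - (1 + B) = -1 - B$)
$\left(\left(-6\right) 14 + D{\left(-12,4 \right)}\right)^{2} = \left(\left(-6\right) 14 - 5\right)^{2} = \left(-84 - 5\right)^{2} = \left(-89\right)^{2} = 7921$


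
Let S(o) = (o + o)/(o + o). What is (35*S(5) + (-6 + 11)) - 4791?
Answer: -4751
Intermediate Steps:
S(o) = 1 (S(o) = (2*o)/((2*o)) = (2*o)*(1/(2*o)) = 1)
(35*S(5) + (-6 + 11)) - 4791 = (35*1 + (-6 + 11)) - 4791 = (35 + 5) - 4791 = 40 - 4791 = -4751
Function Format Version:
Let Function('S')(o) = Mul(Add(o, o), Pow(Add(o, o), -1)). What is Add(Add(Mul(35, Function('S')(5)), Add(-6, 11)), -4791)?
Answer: -4751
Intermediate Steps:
Function('S')(o) = 1 (Function('S')(o) = Mul(Mul(2, o), Pow(Mul(2, o), -1)) = Mul(Mul(2, o), Mul(Rational(1, 2), Pow(o, -1))) = 1)
Add(Add(Mul(35, Function('S')(5)), Add(-6, 11)), -4791) = Add(Add(Mul(35, 1), Add(-6, 11)), -4791) = Add(Add(35, 5), -4791) = Add(40, -4791) = -4751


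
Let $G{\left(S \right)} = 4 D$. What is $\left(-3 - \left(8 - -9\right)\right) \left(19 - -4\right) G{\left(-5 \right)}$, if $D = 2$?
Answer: $-3680$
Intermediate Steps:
$G{\left(S \right)} = 8$ ($G{\left(S \right)} = 4 \cdot 2 = 8$)
$\left(-3 - \left(8 - -9\right)\right) \left(19 - -4\right) G{\left(-5 \right)} = \left(-3 - \left(8 - -9\right)\right) \left(19 - -4\right) 8 = \left(-3 - \left(8 + 9\right)\right) \left(19 + 4\right) 8 = \left(-3 - 17\right) 23 \cdot 8 = \left(-20\right) 23 \cdot 8 = \left(-460\right) 8 = -3680$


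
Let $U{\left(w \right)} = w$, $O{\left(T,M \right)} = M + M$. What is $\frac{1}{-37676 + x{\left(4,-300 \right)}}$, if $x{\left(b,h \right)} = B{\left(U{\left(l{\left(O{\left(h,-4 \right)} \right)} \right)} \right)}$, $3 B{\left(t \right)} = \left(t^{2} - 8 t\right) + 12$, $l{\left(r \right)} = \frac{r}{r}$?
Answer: $- \frac{3}{113023} \approx -2.6543 \cdot 10^{-5}$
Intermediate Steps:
$O{\left(T,M \right)} = 2 M$
$l{\left(r \right)} = 1$
$B{\left(t \right)} = 4 - \frac{8 t}{3} + \frac{t^{2}}{3}$ ($B{\left(t \right)} = \frac{\left(t^{2} - 8 t\right) + 12}{3} = \frac{12 + t^{2} - 8 t}{3} = 4 - \frac{8 t}{3} + \frac{t^{2}}{3}$)
$x{\left(b,h \right)} = \frac{5}{3}$ ($x{\left(b,h \right)} = 4 - \frac{8}{3} + \frac{1^{2}}{3} = 4 - \frac{8}{3} + \frac{1}{3} \cdot 1 = 4 - \frac{8}{3} + \frac{1}{3} = \frac{5}{3}$)
$\frac{1}{-37676 + x{\left(4,-300 \right)}} = \frac{1}{-37676 + \frac{5}{3}} = \frac{1}{- \frac{113023}{3}} = - \frac{3}{113023}$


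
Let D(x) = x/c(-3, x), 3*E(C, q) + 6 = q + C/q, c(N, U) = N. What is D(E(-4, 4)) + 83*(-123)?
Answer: -30626/3 ≈ -10209.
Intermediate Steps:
E(C, q) = -2 + q/3 + C/(3*q) (E(C, q) = -2 + (q + C/q)/3 = -2 + (q/3 + C/(3*q)) = -2 + q/3 + C/(3*q))
D(x) = -x/3 (D(x) = x/(-3) = x*(-⅓) = -x/3)
D(E(-4, 4)) + 83*(-123) = -(-4 + 4*(-6 + 4))/(9*4) + 83*(-123) = -(-4 + 4*(-2))/(9*4) - 10209 = -(-4 - 8)/(9*4) - 10209 = -(-12)/(9*4) - 10209 = -⅓*(-1) - 10209 = ⅓ - 10209 = -30626/3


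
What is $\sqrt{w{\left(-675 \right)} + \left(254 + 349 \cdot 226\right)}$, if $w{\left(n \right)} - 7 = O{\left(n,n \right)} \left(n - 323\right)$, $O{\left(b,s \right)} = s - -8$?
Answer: $\sqrt{744801} \approx 863.02$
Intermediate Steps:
$O{\left(b,s \right)} = 8 + s$ ($O{\left(b,s \right)} = s + 8 = 8 + s$)
$w{\left(n \right)} = 7 + \left(-323 + n\right) \left(8 + n\right)$ ($w{\left(n \right)} = 7 + \left(8 + n\right) \left(n - 323\right) = 7 + \left(8 + n\right) \left(-323 + n\right) = 7 + \left(-323 + n\right) \left(8 + n\right)$)
$\sqrt{w{\left(-675 \right)} + \left(254 + 349 \cdot 226\right)} = \sqrt{\left(-2577 + \left(-675\right)^{2} - -212625\right) + \left(254 + 349 \cdot 226\right)} = \sqrt{\left(-2577 + 455625 + 212625\right) + \left(254 + 78874\right)} = \sqrt{665673 + 79128} = \sqrt{744801}$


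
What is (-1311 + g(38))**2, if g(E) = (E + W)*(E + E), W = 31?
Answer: 15468489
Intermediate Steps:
g(E) = 2*E*(31 + E) (g(E) = (E + 31)*(E + E) = (31 + E)*(2*E) = 2*E*(31 + E))
(-1311 + g(38))**2 = (-1311 + 2*38*(31 + 38))**2 = (-1311 + 2*38*69)**2 = (-1311 + 5244)**2 = 3933**2 = 15468489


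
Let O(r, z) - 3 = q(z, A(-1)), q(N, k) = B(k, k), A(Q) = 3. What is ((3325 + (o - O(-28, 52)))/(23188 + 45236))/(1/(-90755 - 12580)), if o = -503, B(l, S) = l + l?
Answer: -96893785/22808 ≈ -4248.2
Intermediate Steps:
B(l, S) = 2*l
q(N, k) = 2*k
O(r, z) = 9 (O(r, z) = 3 + 2*3 = 3 + 6 = 9)
((3325 + (o - O(-28, 52)))/(23188 + 45236))/(1/(-90755 - 12580)) = ((3325 + (-503 - 1*9))/(23188 + 45236))/(1/(-90755 - 12580)) = ((3325 + (-503 - 9))/68424)/(1/(-103335)) = ((3325 - 512)*(1/68424))/(-1/103335) = (2813*(1/68424))*(-103335) = (2813/68424)*(-103335) = -96893785/22808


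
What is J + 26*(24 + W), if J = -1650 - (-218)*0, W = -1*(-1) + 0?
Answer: -1000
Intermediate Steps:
W = 1 (W = 1 + 0 = 1)
J = -1650 (J = -1650 - 1*0 = -1650 + 0 = -1650)
J + 26*(24 + W) = -1650 + 26*(24 + 1) = -1650 + 26*25 = -1650 + 650 = -1000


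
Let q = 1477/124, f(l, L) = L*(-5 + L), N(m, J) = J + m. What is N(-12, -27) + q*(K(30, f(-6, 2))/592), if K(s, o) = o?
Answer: -1435887/36704 ≈ -39.121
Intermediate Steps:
q = 1477/124 (q = 1477*(1/124) = 1477/124 ≈ 11.911)
N(-12, -27) + q*(K(30, f(-6, 2))/592) = (-27 - 12) + 1477*((2*(-5 + 2))/592)/124 = -39 + 1477*((2*(-3))*(1/592))/124 = -39 + 1477*(-6*1/592)/124 = -39 + (1477/124)*(-3/296) = -39 - 4431/36704 = -1435887/36704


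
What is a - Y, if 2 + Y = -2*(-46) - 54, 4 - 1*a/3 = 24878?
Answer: -74658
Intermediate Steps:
a = -74622 (a = 12 - 3*24878 = 12 - 74634 = -74622)
Y = 36 (Y = -2 + (-2*(-46) - 54) = -2 + (92 - 54) = -2 + 38 = 36)
a - Y = -74622 - 1*36 = -74622 - 36 = -74658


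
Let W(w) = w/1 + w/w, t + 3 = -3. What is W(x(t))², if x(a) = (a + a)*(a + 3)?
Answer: 1369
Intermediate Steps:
t = -6 (t = -3 - 3 = -6)
x(a) = 2*a*(3 + a) (x(a) = (2*a)*(3 + a) = 2*a*(3 + a))
W(w) = 1 + w (W(w) = w*1 + 1 = w + 1 = 1 + w)
W(x(t))² = (1 + 2*(-6)*(3 - 6))² = (1 + 2*(-6)*(-3))² = (1 + 36)² = 37² = 1369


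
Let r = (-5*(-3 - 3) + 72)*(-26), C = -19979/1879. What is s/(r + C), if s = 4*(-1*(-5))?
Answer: -37580/5003087 ≈ -0.0075114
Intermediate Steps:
C = -19979/1879 (C = -19979*1/1879 = -19979/1879 ≈ -10.633)
r = -2652 (r = (-5*(-6) + 72)*(-26) = (30 + 72)*(-26) = 102*(-26) = -2652)
s = 20 (s = 4*5 = 20)
s/(r + C) = 20/(-2652 - 19979/1879) = 20/(-5003087/1879) = -1879/5003087*20 = -37580/5003087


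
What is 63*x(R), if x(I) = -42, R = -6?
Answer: -2646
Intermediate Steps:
63*x(R) = 63*(-42) = -2646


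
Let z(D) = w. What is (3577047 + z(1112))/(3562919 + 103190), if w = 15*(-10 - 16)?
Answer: 3576657/3666109 ≈ 0.97560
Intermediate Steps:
w = -390 (w = 15*(-26) = -390)
z(D) = -390
(3577047 + z(1112))/(3562919 + 103190) = (3577047 - 390)/(3562919 + 103190) = 3576657/3666109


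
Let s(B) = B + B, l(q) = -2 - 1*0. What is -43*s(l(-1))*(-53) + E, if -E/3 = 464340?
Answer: -1402136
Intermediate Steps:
E = -1393020 (E = -3*464340 = -1393020)
l(q) = -2 (l(q) = -2 + 0 = -2)
s(B) = 2*B
-43*s(l(-1))*(-53) + E = -86*(-2)*(-53) - 1393020 = -43*(-4)*(-53) - 1393020 = 172*(-53) - 1393020 = -9116 - 1393020 = -1402136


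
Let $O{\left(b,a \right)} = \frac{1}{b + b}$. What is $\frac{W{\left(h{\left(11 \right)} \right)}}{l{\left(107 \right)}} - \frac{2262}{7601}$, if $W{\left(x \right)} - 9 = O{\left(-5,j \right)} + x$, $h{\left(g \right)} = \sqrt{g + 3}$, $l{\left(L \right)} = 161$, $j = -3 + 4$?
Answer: $- \frac{2965331}{12237610} + \frac{\sqrt{14}}{161} \approx -0.21907$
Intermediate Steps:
$j = 1$
$O{\left(b,a \right)} = \frac{1}{2 b}$
$h{\left(g \right)} = \sqrt{3 + g}$
$W{\left(x \right)} = \frac{89}{10} + x$ ($W{\left(x \right)} = 9 + \left(\frac{1}{2 \left(-5\right)} + x\right) = 9 + \left(\frac{1}{2} \left(- \frac{1}{5}\right) + x\right) = 9 + \left(- \frac{1}{10} + x\right) = \frac{89}{10} + x$)
$\frac{W{\left(h{\left(11 \right)} \right)}}{l{\left(107 \right)}} - \frac{2262}{7601} = \frac{\frac{89}{10} + \sqrt{3 + 11}}{161} - \frac{2262}{7601} = \left(\frac{89}{10} + \sqrt{14}\right) \frac{1}{161} - \frac{2262}{7601} = \left(\frac{89}{1610} + \frac{\sqrt{14}}{161}\right) - \frac{2262}{7601} = - \frac{2965331}{12237610} + \frac{\sqrt{14}}{161}$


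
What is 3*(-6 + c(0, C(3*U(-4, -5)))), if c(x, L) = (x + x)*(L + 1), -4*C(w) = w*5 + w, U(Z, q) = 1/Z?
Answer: -18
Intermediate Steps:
C(w) = -3*w/2 (C(w) = -(w*5 + w)/4 = -(5*w + w)/4 = -3*w/2)
c(x, L) = 2*x*(1 + L) (c(x, L) = (2*x)*(1 + L) = 2*x*(1 + L))
3*(-6 + c(0, C(3*U(-4, -5)))) = 3*(-6 + 2*0*(1 - 9/(2*(-4)))) = 3*(-6 + 2*0*(1 - 9*(-1)/(2*4))) = 3*(-6 + 2*0*(1 - 3/2*(-¾))) = 3*(-6 + 2*0*(1 + 9/8)) = 3*(-6 + 2*0*(17/8)) = 3*(-6 + 0) = 3*(-6) = -18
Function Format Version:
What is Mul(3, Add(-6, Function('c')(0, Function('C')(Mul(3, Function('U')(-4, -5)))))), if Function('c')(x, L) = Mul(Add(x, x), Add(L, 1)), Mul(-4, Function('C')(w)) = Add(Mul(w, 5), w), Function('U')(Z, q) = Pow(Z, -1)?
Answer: -18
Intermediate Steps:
Function('C')(w) = Mul(Rational(-3, 2), w) (Function('C')(w) = Mul(Rational(-1, 4), Add(Mul(w, 5), w)) = Mul(Rational(-1, 4), Add(Mul(5, w), w)) = Mul(Rational(-1, 4), Mul(6, w)) = Mul(Rational(-3, 2), w))
Function('c')(x, L) = Mul(2, x, Add(1, L)) (Function('c')(x, L) = Mul(Mul(2, x), Add(1, L)) = Mul(2, x, Add(1, L)))
Mul(3, Add(-6, Function('c')(0, Function('C')(Mul(3, Function('U')(-4, -5)))))) = Mul(3, Add(-6, Mul(2, 0, Add(1, Mul(Rational(-3, 2), Mul(3, Pow(-4, -1))))))) = Mul(3, Add(-6, Mul(2, 0, Add(1, Mul(Rational(-3, 2), Mul(3, Rational(-1, 4))))))) = Mul(3, Add(-6, Mul(2, 0, Add(1, Mul(Rational(-3, 2), Rational(-3, 4)))))) = Mul(3, Add(-6, Mul(2, 0, Add(1, Rational(9, 8))))) = Mul(3, Add(-6, Mul(2, 0, Rational(17, 8)))) = Mul(3, Add(-6, 0)) = Mul(3, -6) = -18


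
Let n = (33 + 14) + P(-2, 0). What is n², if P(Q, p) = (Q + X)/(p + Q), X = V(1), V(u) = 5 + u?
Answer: 2025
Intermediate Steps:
X = 6 (X = 5 + 1 = 6)
P(Q, p) = (6 + Q)/(Q + p) (P(Q, p) = (Q + 6)/(p + Q) = (6 + Q)/(Q + p))
n = 45 (n = (33 + 14) + (6 - 2)/(-2 + 0) = 47 + 4/(-2) = 47 - ½*4 = 47 - 2 = 45)
n² = 45² = 2025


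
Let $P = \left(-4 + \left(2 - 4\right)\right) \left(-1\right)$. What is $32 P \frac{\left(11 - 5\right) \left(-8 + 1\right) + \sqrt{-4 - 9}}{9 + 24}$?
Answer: $- \frac{2688}{11} + \frac{64 i \sqrt{13}}{11} \approx -244.36 + 20.978 i$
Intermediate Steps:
$P = 6$ ($P = \left(-4 - 2\right) \left(-1\right) = \left(-6\right) \left(-1\right) = 6$)
$32 P \frac{\left(11 - 5\right) \left(-8 + 1\right) + \sqrt{-4 - 9}}{9 + 24} = 32 \cdot 6 \frac{\left(11 - 5\right) \left(-8 + 1\right) + \sqrt{-4 - 9}}{9 + 24} = 192 \frac{6 \left(-7\right) + \sqrt{-13}}{33} = 192 \left(-42 + i \sqrt{13}\right) \frac{1}{33} = 192 \left(- \frac{14}{11} + \frac{i \sqrt{13}}{33}\right) = - \frac{2688}{11} + \frac{64 i \sqrt{13}}{11}$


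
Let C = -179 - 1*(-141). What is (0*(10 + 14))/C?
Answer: 0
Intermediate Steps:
C = -38 (C = -179 + 141 = -38)
(0*(10 + 14))/C = (0*(10 + 14))/(-38) = (0*24)*(-1/38) = 0*(-1/38) = 0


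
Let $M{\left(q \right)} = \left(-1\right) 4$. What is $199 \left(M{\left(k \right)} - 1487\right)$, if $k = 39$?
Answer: $-296709$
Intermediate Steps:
$M{\left(q \right)} = -4$
$199 \left(M{\left(k \right)} - 1487\right) = 199 \left(-4 - 1487\right) = 199 \left(-1491\right) = -296709$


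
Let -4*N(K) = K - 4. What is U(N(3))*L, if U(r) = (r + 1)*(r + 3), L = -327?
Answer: -21255/16 ≈ -1328.4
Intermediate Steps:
N(K) = 1 - K/4 (N(K) = -(K - 4)/4 = -(-4 + K)/4 = 1 - K/4)
U(r) = (1 + r)*(3 + r)
U(N(3))*L = (3 + (1 - ¼*3)² + 4*(1 - ¼*3))*(-327) = (3 + (1 - ¾)² + 4*(1 - ¾))*(-327) = (3 + (¼)² + 4*(¼))*(-327) = (3 + 1/16 + 1)*(-327) = (65/16)*(-327) = -21255/16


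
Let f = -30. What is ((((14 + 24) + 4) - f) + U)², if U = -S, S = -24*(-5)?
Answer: 2304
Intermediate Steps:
S = 120
U = -120 (U = -1*120 = -120)
((((14 + 24) + 4) - f) + U)² = ((((14 + 24) + 4) - 1*(-30)) - 120)² = (((38 + 4) + 30) - 120)² = ((42 + 30) - 120)² = (72 - 120)² = (-48)² = 2304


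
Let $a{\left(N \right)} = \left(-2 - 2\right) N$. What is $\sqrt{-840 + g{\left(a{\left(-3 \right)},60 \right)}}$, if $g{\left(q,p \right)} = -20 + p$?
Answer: $20 i \sqrt{2} \approx 28.284 i$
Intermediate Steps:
$a{\left(N \right)} = - 4 N$
$\sqrt{-840 + g{\left(a{\left(-3 \right)},60 \right)}} = \sqrt{-840 + \left(-20 + 60\right)} = \sqrt{-840 + 40} = \sqrt{-800} = 20 i \sqrt{2}$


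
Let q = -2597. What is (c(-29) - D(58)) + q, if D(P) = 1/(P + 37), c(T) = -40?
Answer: -250516/95 ≈ -2637.0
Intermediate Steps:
D(P) = 1/(37 + P)
(c(-29) - D(58)) + q = (-40 - 1/(37 + 58)) - 2597 = (-40 - 1/95) - 2597 = -3801/95 - 2597 = -250516/95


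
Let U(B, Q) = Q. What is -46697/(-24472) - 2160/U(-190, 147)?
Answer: -2190241/171304 ≈ -12.786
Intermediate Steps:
-46697/(-24472) - 2160/U(-190, 147) = -46697/(-24472) - 2160/147 = -46697*(-1/24472) - 2160*1/147 = 6671/3496 - 720/49 = -2190241/171304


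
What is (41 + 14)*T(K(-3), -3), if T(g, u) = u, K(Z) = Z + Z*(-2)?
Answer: -165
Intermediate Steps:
K(Z) = -Z (K(Z) = Z - 2*Z = -Z)
(41 + 14)*T(K(-3), -3) = (41 + 14)*(-3) = 55*(-3) = -165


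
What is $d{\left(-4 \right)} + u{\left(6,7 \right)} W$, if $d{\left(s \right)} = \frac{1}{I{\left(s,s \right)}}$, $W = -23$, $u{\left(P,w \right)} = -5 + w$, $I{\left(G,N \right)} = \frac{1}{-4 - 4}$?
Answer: $-54$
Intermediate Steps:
$I{\left(G,N \right)} = - \frac{1}{8}$ ($I{\left(G,N \right)} = \frac{1}{-8} = - \frac{1}{8}$)
$d{\left(s \right)} = -8$ ($d{\left(s \right)} = \frac{1}{- \frac{1}{8}} = -8$)
$d{\left(-4 \right)} + u{\left(6,7 \right)} W = -8 + \left(-5 + 7\right) \left(-23\right) = -8 + 2 \left(-23\right) = -8 - 46 = -54$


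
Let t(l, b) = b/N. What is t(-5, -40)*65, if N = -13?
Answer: 200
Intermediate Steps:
t(l, b) = -b/13 (t(l, b) = b/(-13) = b*(-1/13) = -b/13)
t(-5, -40)*65 = -1/13*(-40)*65 = (40/13)*65 = 200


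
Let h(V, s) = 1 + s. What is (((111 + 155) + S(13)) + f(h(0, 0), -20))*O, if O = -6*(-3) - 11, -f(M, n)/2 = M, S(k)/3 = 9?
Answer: 2037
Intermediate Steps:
S(k) = 27 (S(k) = 3*9 = 27)
f(M, n) = -2*M
O = 7 (O = 18 - 11 = 7)
(((111 + 155) + S(13)) + f(h(0, 0), -20))*O = (((111 + 155) + 27) - 2*(1 + 0))*7 = ((266 + 27) - 2*1)*7 = (293 - 2)*7 = 291*7 = 2037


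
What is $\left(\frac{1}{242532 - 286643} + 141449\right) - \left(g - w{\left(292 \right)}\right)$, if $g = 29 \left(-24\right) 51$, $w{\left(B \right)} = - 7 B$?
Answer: $\frac{7715058010}{44111} \approx 1.749 \cdot 10^{5}$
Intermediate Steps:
$g = -35496$ ($g = \left(-696\right) 51 = -35496$)
$\left(\frac{1}{242532 - 286643} + 141449\right) - \left(g - w{\left(292 \right)}\right) = \left(\frac{1}{242532 - 286643} + 141449\right) - -33452 = \left(\frac{1}{-44111} + 141449\right) + \left(-2044 + 35496\right) = \left(- \frac{1}{44111} + 141449\right) + 33452 = \frac{6239456838}{44111} + 33452 = \frac{7715058010}{44111}$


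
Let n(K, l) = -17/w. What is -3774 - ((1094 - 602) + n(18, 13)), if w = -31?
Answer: -132263/31 ≈ -4266.5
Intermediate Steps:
n(K, l) = 17/31 (n(K, l) = -17/(-31) = -17*(-1/31) = 17/31)
-3774 - ((1094 - 602) + n(18, 13)) = -3774 - ((1094 - 602) + 17/31) = -3774 - (492 + 17/31) = -3774 - 1*15269/31 = -3774 - 15269/31 = -132263/31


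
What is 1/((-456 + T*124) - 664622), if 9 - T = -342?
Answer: -1/621554 ≈ -1.6089e-6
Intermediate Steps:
T = 351 (T = 9 - 1*(-342) = 9 + 342 = 351)
1/((-456 + T*124) - 664622) = 1/((-456 + 351*124) - 664622) = 1/((-456 + 43524) - 664622) = 1/(43068 - 664622) = 1/(-621554) = -1/621554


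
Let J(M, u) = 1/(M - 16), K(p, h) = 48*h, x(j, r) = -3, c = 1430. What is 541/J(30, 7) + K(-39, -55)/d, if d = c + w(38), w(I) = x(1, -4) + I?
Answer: 2218654/293 ≈ 7572.2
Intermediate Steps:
w(I) = -3 + I
J(M, u) = 1/(-16 + M)
d = 1465 (d = 1430 + (-3 + 38) = 1430 + 35 = 1465)
541/J(30, 7) + K(-39, -55)/d = 541/(1/(-16 + 30)) + (48*(-55))/1465 = 541/(1/14) - 2640*1/1465 = 541/(1/14) - 528/293 = 541*14 - 528/293 = 7574 - 528/293 = 2218654/293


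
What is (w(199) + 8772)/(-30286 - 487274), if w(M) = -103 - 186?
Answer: -8483/517560 ≈ -0.016390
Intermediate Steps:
w(M) = -289
(w(199) + 8772)/(-30286 - 487274) = (-289 + 8772)/(-30286 - 487274) = 8483/(-517560) = 8483*(-1/517560) = -8483/517560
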